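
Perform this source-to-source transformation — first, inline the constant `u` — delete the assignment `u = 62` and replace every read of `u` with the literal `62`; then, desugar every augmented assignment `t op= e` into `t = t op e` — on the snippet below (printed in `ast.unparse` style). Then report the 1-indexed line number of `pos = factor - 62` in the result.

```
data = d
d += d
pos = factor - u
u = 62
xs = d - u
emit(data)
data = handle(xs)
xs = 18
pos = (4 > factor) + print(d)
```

3

Transformed code:
data = d
d = d + d
pos = factor - 62
xs = d - 62
emit(data)
data = handle(xs)
xs = 18
pos = (4 > factor) + print(d)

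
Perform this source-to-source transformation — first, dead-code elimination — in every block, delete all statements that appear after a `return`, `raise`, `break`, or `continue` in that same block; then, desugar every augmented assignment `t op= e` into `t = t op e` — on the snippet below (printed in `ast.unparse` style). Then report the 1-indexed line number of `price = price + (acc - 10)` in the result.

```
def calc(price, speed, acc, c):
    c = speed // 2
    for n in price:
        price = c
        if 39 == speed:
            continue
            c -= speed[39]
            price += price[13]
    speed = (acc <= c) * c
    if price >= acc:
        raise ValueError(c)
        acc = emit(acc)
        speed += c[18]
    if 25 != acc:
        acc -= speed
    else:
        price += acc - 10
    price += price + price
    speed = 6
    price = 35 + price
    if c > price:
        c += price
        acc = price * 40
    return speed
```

Transformed code:
def calc(price, speed, acc, c):
    c = speed // 2
    for n in price:
        price = c
        if 39 == speed:
            continue
    speed = (acc <= c) * c
    if price >= acc:
        raise ValueError(c)
    if 25 != acc:
        acc = acc - speed
    else:
        price = price + (acc - 10)
    price = price + (price + price)
    speed = 6
    price = 35 + price
    if c > price:
        c = c + price
        acc = price * 40
    return speed

13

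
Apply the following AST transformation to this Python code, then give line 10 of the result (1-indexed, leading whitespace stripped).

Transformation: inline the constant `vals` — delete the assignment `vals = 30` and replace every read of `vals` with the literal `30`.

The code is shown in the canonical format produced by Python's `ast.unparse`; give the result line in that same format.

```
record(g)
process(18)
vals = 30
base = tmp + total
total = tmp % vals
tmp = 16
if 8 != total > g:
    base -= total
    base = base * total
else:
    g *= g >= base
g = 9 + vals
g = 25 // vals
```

g *= g >= base

Transformed code:
record(g)
process(18)
base = tmp + total
total = tmp % 30
tmp = 16
if 8 != total > g:
    base -= total
    base = base * total
else:
    g *= g >= base
g = 9 + 30
g = 25 // 30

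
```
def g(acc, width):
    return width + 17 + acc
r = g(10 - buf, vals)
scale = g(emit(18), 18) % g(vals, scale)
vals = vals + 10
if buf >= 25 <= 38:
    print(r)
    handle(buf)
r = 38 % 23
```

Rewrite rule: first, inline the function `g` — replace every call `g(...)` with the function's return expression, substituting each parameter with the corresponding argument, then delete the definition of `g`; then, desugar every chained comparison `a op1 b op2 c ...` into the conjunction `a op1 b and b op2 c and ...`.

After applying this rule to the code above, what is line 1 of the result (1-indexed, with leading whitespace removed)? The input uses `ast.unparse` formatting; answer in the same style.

Transformed code:
r = vals + 17 + (10 - buf)
scale = (18 + 17 + emit(18)) % (scale + 17 + vals)
vals = vals + 10
if buf >= 25 and 25 <= 38:
    print(r)
    handle(buf)
r = 38 % 23

r = vals + 17 + (10 - buf)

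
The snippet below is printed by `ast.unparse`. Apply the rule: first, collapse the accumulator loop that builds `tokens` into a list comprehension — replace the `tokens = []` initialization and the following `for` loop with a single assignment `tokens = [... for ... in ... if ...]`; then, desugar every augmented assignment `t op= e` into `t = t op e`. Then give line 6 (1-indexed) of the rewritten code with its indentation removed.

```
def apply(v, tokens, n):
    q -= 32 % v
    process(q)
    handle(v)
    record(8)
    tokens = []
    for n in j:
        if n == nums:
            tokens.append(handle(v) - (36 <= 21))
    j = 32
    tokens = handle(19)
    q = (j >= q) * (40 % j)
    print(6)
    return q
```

tokens = [handle(v) - (36 <= 21) for n in j if n == nums]

Transformed code:
def apply(v, tokens, n):
    q = q - 32 % v
    process(q)
    handle(v)
    record(8)
    tokens = [handle(v) - (36 <= 21) for n in j if n == nums]
    j = 32
    tokens = handle(19)
    q = (j >= q) * (40 % j)
    print(6)
    return q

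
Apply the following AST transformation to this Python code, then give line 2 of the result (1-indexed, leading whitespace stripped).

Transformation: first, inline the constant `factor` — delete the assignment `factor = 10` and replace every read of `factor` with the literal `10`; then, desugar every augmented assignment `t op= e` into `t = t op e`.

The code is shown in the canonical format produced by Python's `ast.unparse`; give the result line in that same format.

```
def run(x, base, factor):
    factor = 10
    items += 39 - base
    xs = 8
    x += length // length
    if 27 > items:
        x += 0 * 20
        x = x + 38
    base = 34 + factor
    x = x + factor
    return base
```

items = items + (39 - base)

Transformed code:
def run(x, base, factor):
    items = items + (39 - base)
    xs = 8
    x = x + length // length
    if 27 > items:
        x = x + 0 * 20
        x = x + 38
    base = 34 + 10
    x = x + 10
    return base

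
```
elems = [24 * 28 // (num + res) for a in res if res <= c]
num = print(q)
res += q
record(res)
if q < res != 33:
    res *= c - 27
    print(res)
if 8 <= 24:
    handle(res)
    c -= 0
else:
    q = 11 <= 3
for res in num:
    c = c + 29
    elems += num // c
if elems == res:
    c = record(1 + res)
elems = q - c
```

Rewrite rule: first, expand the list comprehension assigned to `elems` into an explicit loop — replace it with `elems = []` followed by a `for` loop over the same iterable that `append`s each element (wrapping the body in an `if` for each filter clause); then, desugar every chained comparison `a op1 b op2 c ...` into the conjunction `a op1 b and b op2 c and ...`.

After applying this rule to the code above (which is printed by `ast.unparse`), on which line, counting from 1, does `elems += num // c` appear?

18

Transformed code:
elems = []
for a in res:
    if res <= c:
        elems.append(24 * 28 // (num + res))
num = print(q)
res += q
record(res)
if q < res and res != 33:
    res *= c - 27
    print(res)
if 8 <= 24:
    handle(res)
    c -= 0
else:
    q = 11 <= 3
for res in num:
    c = c + 29
    elems += num // c
if elems == res:
    c = record(1 + res)
elems = q - c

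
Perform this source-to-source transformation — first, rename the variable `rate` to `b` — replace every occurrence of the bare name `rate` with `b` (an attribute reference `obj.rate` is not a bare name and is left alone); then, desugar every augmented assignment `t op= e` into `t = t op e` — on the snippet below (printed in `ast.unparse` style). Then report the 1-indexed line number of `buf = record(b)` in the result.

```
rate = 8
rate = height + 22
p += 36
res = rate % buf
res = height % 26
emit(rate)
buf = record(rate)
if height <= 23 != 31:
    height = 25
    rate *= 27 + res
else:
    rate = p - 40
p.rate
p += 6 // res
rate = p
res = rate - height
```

7

Transformed code:
b = 8
b = height + 22
p = p + 36
res = b % buf
res = height % 26
emit(b)
buf = record(b)
if height <= 23 != 31:
    height = 25
    b = b * (27 + res)
else:
    b = p - 40
p.rate
p = p + 6 // res
b = p
res = b - height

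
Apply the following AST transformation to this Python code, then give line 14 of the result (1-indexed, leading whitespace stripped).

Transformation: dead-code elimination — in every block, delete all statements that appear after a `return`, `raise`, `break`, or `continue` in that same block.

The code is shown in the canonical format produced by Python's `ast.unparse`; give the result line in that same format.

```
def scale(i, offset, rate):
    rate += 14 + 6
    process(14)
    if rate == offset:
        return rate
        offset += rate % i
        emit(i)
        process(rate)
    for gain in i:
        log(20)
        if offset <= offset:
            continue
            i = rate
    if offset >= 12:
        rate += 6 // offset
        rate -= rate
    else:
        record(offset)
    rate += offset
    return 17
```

record(offset)

Transformed code:
def scale(i, offset, rate):
    rate += 14 + 6
    process(14)
    if rate == offset:
        return rate
    for gain in i:
        log(20)
        if offset <= offset:
            continue
    if offset >= 12:
        rate += 6 // offset
        rate -= rate
    else:
        record(offset)
    rate += offset
    return 17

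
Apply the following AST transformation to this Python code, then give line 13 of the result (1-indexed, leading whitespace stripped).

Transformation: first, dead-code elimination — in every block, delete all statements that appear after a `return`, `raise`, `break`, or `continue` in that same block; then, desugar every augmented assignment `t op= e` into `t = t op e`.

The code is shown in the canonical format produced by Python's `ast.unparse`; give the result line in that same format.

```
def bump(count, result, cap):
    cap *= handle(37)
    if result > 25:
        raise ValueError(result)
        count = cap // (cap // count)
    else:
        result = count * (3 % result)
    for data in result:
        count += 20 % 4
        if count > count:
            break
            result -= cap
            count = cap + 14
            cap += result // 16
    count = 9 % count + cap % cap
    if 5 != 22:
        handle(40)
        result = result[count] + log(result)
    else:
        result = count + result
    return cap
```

Transformed code:
def bump(count, result, cap):
    cap = cap * handle(37)
    if result > 25:
        raise ValueError(result)
    else:
        result = count * (3 % result)
    for data in result:
        count = count + 20 % 4
        if count > count:
            break
    count = 9 % count + cap % cap
    if 5 != 22:
        handle(40)
        result = result[count] + log(result)
    else:
        result = count + result
    return cap

handle(40)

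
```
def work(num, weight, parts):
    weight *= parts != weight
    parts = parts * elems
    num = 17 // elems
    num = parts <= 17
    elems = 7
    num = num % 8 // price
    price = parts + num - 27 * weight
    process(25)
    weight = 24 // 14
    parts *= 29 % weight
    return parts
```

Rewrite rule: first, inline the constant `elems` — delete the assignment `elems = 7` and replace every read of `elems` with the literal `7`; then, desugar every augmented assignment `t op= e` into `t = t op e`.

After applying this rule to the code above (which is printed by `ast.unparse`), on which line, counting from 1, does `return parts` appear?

11

Transformed code:
def work(num, weight, parts):
    weight = weight * (parts != weight)
    parts = parts * 7
    num = 17 // 7
    num = parts <= 17
    num = num % 8 // price
    price = parts + num - 27 * weight
    process(25)
    weight = 24 // 14
    parts = parts * (29 % weight)
    return parts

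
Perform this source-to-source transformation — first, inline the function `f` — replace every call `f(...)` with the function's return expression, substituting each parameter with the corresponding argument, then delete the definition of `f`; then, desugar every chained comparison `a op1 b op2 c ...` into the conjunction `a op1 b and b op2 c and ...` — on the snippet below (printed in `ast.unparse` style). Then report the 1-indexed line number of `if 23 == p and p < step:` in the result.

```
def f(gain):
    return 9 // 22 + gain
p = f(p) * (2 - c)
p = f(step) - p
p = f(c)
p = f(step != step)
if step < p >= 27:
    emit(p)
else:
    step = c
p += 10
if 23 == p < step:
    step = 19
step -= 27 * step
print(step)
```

10

Transformed code:
p = (9 // 22 + p) * (2 - c)
p = 9 // 22 + step - p
p = 9 // 22 + c
p = 9 // 22 + (step != step)
if step < p and p >= 27:
    emit(p)
else:
    step = c
p += 10
if 23 == p and p < step:
    step = 19
step -= 27 * step
print(step)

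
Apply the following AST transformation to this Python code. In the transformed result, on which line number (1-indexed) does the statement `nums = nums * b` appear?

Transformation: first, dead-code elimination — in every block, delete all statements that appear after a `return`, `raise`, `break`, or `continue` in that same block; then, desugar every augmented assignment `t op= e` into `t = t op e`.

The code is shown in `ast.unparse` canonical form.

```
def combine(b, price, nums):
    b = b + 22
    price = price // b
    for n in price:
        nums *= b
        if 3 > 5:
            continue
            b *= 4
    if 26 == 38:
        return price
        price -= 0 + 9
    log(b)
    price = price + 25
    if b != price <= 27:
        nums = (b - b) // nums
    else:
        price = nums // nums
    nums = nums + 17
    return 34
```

5

Transformed code:
def combine(b, price, nums):
    b = b + 22
    price = price // b
    for n in price:
        nums = nums * b
        if 3 > 5:
            continue
    if 26 == 38:
        return price
    log(b)
    price = price + 25
    if b != price <= 27:
        nums = (b - b) // nums
    else:
        price = nums // nums
    nums = nums + 17
    return 34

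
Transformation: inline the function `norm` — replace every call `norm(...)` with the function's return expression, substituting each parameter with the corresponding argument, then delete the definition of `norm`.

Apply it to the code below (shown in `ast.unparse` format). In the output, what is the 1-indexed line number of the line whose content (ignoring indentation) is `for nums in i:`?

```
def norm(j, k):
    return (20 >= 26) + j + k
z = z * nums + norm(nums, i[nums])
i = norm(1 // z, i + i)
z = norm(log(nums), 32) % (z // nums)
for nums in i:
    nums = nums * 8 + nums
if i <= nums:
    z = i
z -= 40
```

Transformed code:
z = z * nums + ((20 >= 26) + nums + i[nums])
i = (20 >= 26) + 1 // z + (i + i)
z = ((20 >= 26) + log(nums) + 32) % (z // nums)
for nums in i:
    nums = nums * 8 + nums
if i <= nums:
    z = i
z -= 40

4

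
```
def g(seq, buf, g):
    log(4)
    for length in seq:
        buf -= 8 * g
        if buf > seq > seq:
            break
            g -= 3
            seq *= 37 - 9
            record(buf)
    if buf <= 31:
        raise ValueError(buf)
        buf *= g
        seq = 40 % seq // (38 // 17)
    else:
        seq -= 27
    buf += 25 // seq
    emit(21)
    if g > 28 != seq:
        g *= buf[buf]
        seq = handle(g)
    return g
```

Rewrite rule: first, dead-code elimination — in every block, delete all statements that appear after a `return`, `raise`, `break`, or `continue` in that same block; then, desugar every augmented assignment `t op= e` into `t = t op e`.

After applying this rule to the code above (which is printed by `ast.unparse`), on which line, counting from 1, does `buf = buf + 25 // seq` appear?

11

Transformed code:
def g(seq, buf, g):
    log(4)
    for length in seq:
        buf = buf - 8 * g
        if buf > seq > seq:
            break
    if buf <= 31:
        raise ValueError(buf)
    else:
        seq = seq - 27
    buf = buf + 25 // seq
    emit(21)
    if g > 28 != seq:
        g = g * buf[buf]
        seq = handle(g)
    return g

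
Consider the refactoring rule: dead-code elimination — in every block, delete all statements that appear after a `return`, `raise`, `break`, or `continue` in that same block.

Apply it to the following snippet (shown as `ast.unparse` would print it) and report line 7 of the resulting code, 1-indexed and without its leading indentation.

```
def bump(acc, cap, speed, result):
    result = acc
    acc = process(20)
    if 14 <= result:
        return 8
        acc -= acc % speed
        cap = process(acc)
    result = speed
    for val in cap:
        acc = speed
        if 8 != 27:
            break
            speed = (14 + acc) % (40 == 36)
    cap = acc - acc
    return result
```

Transformed code:
def bump(acc, cap, speed, result):
    result = acc
    acc = process(20)
    if 14 <= result:
        return 8
    result = speed
    for val in cap:
        acc = speed
        if 8 != 27:
            break
    cap = acc - acc
    return result

for val in cap:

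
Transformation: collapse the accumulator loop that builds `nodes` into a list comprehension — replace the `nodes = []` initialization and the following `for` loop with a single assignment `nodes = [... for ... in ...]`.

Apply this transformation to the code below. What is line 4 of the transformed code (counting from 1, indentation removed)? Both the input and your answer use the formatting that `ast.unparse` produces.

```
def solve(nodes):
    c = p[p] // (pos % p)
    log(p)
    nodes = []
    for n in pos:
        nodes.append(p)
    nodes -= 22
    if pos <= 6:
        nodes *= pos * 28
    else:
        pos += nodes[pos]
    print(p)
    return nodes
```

nodes = [p for n in pos]

Transformed code:
def solve(nodes):
    c = p[p] // (pos % p)
    log(p)
    nodes = [p for n in pos]
    nodes -= 22
    if pos <= 6:
        nodes *= pos * 28
    else:
        pos += nodes[pos]
    print(p)
    return nodes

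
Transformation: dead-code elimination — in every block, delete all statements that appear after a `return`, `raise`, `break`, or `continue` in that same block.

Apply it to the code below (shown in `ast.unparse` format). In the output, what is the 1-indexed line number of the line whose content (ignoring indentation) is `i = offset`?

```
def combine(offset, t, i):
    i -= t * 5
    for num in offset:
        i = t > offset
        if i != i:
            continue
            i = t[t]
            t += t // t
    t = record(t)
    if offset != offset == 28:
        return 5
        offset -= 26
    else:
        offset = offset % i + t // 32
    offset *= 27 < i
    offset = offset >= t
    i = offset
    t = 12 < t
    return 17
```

14

Transformed code:
def combine(offset, t, i):
    i -= t * 5
    for num in offset:
        i = t > offset
        if i != i:
            continue
    t = record(t)
    if offset != offset == 28:
        return 5
    else:
        offset = offset % i + t // 32
    offset *= 27 < i
    offset = offset >= t
    i = offset
    t = 12 < t
    return 17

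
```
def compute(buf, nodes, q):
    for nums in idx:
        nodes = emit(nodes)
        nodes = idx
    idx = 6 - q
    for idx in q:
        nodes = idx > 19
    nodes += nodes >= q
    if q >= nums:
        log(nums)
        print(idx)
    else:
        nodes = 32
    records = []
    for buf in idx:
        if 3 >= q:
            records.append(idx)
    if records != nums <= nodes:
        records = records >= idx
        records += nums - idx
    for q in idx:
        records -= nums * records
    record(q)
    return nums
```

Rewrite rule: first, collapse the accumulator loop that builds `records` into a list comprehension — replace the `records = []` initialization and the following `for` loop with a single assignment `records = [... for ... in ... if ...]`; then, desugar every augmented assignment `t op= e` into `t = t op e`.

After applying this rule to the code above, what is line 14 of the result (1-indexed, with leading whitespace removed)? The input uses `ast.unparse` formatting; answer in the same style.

records = [idx for buf in idx if 3 >= q]

Transformed code:
def compute(buf, nodes, q):
    for nums in idx:
        nodes = emit(nodes)
        nodes = idx
    idx = 6 - q
    for idx in q:
        nodes = idx > 19
    nodes = nodes + (nodes >= q)
    if q >= nums:
        log(nums)
        print(idx)
    else:
        nodes = 32
    records = [idx for buf in idx if 3 >= q]
    if records != nums <= nodes:
        records = records >= idx
        records = records + (nums - idx)
    for q in idx:
        records = records - nums * records
    record(q)
    return nums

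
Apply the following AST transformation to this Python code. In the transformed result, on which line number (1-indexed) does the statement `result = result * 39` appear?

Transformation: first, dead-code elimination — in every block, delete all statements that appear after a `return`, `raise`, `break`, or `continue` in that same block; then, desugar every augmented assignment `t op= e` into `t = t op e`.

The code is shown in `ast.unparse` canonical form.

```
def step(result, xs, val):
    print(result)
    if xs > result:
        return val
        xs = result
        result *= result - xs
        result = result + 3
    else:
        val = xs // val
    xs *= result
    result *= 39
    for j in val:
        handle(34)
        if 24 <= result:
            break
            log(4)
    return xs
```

Transformed code:
def step(result, xs, val):
    print(result)
    if xs > result:
        return val
    else:
        val = xs // val
    xs = xs * result
    result = result * 39
    for j in val:
        handle(34)
        if 24 <= result:
            break
    return xs

8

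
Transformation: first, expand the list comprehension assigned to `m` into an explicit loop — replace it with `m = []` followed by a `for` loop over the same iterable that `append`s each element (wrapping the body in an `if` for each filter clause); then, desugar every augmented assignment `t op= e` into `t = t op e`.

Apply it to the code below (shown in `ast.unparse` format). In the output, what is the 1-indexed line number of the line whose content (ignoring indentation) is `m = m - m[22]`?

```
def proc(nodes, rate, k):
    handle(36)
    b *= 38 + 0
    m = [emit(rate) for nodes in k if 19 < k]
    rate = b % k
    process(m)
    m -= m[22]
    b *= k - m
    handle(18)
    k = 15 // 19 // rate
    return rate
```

Transformed code:
def proc(nodes, rate, k):
    handle(36)
    b = b * (38 + 0)
    m = []
    for nodes in k:
        if 19 < k:
            m.append(emit(rate))
    rate = b % k
    process(m)
    m = m - m[22]
    b = b * (k - m)
    handle(18)
    k = 15 // 19 // rate
    return rate

10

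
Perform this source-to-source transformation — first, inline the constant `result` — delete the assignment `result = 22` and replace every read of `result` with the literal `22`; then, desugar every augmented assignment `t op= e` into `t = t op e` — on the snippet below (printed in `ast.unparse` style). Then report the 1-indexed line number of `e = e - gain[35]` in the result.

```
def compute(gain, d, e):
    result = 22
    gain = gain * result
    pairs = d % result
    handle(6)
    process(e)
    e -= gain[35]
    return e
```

Transformed code:
def compute(gain, d, e):
    gain = gain * 22
    pairs = d % 22
    handle(6)
    process(e)
    e = e - gain[35]
    return e

6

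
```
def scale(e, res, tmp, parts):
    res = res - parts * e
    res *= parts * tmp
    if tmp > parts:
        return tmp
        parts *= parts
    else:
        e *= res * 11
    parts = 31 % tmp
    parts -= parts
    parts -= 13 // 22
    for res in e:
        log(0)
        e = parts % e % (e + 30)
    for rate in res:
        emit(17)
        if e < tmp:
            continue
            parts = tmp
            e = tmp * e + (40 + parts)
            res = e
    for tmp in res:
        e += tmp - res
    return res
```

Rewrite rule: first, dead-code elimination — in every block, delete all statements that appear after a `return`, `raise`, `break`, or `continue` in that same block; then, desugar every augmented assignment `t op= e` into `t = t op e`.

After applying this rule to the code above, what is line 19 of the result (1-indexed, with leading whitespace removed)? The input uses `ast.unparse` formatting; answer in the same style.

e = e + (tmp - res)

Transformed code:
def scale(e, res, tmp, parts):
    res = res - parts * e
    res = res * (parts * tmp)
    if tmp > parts:
        return tmp
    else:
        e = e * (res * 11)
    parts = 31 % tmp
    parts = parts - parts
    parts = parts - 13 // 22
    for res in e:
        log(0)
        e = parts % e % (e + 30)
    for rate in res:
        emit(17)
        if e < tmp:
            continue
    for tmp in res:
        e = e + (tmp - res)
    return res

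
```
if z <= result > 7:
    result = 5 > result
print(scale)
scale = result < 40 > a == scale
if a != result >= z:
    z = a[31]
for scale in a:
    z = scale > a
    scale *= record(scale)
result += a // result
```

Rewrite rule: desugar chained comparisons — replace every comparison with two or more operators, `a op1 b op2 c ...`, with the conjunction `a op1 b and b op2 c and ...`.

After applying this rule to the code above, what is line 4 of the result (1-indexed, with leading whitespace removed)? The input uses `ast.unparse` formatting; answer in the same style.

scale = result < 40 and 40 > a and (a == scale)

Transformed code:
if z <= result and result > 7:
    result = 5 > result
print(scale)
scale = result < 40 and 40 > a and (a == scale)
if a != result and result >= z:
    z = a[31]
for scale in a:
    z = scale > a
    scale *= record(scale)
result += a // result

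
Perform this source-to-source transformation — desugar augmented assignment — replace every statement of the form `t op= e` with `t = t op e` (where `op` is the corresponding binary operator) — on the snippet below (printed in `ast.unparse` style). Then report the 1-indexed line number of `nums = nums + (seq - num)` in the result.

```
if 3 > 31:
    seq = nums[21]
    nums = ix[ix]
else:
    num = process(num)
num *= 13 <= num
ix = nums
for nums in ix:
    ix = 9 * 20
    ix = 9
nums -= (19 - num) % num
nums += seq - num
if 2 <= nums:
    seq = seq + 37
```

12

Transformed code:
if 3 > 31:
    seq = nums[21]
    nums = ix[ix]
else:
    num = process(num)
num = num * (13 <= num)
ix = nums
for nums in ix:
    ix = 9 * 20
    ix = 9
nums = nums - (19 - num) % num
nums = nums + (seq - num)
if 2 <= nums:
    seq = seq + 37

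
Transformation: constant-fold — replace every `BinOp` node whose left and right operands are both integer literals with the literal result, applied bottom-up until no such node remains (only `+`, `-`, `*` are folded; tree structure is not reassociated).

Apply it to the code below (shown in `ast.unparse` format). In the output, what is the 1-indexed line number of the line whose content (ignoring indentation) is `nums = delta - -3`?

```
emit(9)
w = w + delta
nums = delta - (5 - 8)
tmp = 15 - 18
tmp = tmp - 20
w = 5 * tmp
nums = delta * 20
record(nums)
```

3

Transformed code:
emit(9)
w = w + delta
nums = delta - -3
tmp = -3
tmp = tmp - 20
w = 5 * tmp
nums = delta * 20
record(nums)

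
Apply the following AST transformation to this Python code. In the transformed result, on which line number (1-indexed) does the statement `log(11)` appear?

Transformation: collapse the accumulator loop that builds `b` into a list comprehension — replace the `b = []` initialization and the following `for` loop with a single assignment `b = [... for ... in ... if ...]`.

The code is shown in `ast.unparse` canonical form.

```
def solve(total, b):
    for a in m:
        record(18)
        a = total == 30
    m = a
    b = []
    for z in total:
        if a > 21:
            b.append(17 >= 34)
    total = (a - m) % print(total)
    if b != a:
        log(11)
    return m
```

9

Transformed code:
def solve(total, b):
    for a in m:
        record(18)
        a = total == 30
    m = a
    b = [17 >= 34 for z in total if a > 21]
    total = (a - m) % print(total)
    if b != a:
        log(11)
    return m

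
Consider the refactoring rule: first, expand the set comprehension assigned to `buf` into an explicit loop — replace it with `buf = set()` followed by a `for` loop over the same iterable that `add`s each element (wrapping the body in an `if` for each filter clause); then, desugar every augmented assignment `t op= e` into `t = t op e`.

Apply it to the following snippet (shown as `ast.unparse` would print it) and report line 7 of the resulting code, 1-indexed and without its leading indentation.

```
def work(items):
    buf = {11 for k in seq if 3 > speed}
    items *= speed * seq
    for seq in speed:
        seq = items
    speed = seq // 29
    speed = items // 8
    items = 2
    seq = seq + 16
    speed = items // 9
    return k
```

for seq in speed:

Transformed code:
def work(items):
    buf = set()
    for k in seq:
        if 3 > speed:
            buf.add(11)
    items = items * (speed * seq)
    for seq in speed:
        seq = items
    speed = seq // 29
    speed = items // 8
    items = 2
    seq = seq + 16
    speed = items // 9
    return k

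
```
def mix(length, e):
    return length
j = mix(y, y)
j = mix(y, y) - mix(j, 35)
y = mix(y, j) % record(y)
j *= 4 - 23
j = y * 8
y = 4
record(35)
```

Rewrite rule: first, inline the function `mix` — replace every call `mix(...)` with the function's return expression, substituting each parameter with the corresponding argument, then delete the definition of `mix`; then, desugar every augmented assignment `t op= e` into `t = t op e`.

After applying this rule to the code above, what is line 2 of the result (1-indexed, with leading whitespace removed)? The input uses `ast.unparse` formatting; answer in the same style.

j = y - j

Transformed code:
j = y
j = y - j
y = y % record(y)
j = j * (4 - 23)
j = y * 8
y = 4
record(35)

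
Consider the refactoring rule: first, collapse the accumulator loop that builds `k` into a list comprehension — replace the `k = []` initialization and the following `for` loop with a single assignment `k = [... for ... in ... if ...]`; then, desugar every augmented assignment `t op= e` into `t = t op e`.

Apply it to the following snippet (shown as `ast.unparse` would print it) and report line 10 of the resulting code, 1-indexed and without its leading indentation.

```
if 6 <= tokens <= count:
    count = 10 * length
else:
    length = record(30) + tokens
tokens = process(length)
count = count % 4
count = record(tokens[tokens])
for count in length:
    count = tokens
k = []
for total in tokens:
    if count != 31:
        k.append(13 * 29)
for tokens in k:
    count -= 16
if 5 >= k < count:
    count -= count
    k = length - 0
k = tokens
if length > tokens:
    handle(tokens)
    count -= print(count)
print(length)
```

k = [13 * 29 for total in tokens if count != 31]

Transformed code:
if 6 <= tokens <= count:
    count = 10 * length
else:
    length = record(30) + tokens
tokens = process(length)
count = count % 4
count = record(tokens[tokens])
for count in length:
    count = tokens
k = [13 * 29 for total in tokens if count != 31]
for tokens in k:
    count = count - 16
if 5 >= k < count:
    count = count - count
    k = length - 0
k = tokens
if length > tokens:
    handle(tokens)
    count = count - print(count)
print(length)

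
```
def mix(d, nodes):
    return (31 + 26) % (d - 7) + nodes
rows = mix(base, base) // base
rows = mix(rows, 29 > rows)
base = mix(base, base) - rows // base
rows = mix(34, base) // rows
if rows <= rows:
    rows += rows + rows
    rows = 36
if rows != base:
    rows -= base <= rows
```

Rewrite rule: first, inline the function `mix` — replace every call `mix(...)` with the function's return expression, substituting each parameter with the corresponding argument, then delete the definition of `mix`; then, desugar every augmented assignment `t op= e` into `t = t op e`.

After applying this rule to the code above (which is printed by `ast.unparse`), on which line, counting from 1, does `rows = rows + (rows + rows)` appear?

6

Transformed code:
rows = ((31 + 26) % (base - 7) + base) // base
rows = (31 + 26) % (rows - 7) + (29 > rows)
base = (31 + 26) % (base - 7) + base - rows // base
rows = ((31 + 26) % (34 - 7) + base) // rows
if rows <= rows:
    rows = rows + (rows + rows)
    rows = 36
if rows != base:
    rows = rows - (base <= rows)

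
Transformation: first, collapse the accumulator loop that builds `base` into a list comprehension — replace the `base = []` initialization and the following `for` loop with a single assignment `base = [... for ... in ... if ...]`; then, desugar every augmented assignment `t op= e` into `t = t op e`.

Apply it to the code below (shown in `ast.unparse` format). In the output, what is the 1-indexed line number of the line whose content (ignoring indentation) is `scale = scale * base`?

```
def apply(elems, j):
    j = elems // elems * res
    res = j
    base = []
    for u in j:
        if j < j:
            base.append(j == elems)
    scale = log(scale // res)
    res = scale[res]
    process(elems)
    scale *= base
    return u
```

8

Transformed code:
def apply(elems, j):
    j = elems // elems * res
    res = j
    base = [j == elems for u in j if j < j]
    scale = log(scale // res)
    res = scale[res]
    process(elems)
    scale = scale * base
    return u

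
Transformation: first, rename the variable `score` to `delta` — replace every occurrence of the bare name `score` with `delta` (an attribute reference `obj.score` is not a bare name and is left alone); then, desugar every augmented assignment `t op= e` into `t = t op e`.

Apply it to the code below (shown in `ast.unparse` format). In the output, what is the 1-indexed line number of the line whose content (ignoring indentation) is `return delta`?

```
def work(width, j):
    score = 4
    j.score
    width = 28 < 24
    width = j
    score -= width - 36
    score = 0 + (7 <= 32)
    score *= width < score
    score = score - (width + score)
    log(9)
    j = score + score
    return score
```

12

Transformed code:
def work(width, j):
    delta = 4
    j.score
    width = 28 < 24
    width = j
    delta = delta - (width - 36)
    delta = 0 + (7 <= 32)
    delta = delta * (width < delta)
    delta = delta - (width + delta)
    log(9)
    j = delta + delta
    return delta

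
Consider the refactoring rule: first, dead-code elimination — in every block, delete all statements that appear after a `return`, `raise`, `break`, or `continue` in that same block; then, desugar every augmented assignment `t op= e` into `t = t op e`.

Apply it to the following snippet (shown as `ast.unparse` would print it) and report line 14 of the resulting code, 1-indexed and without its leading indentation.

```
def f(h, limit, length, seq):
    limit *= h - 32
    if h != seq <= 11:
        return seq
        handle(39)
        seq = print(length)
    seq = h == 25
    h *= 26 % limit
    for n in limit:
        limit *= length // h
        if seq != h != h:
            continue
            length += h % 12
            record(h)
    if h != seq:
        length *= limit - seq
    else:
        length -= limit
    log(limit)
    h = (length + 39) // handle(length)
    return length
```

Transformed code:
def f(h, limit, length, seq):
    limit = limit * (h - 32)
    if h != seq <= 11:
        return seq
    seq = h == 25
    h = h * (26 % limit)
    for n in limit:
        limit = limit * (length // h)
        if seq != h != h:
            continue
    if h != seq:
        length = length * (limit - seq)
    else:
        length = length - limit
    log(limit)
    h = (length + 39) // handle(length)
    return length

length = length - limit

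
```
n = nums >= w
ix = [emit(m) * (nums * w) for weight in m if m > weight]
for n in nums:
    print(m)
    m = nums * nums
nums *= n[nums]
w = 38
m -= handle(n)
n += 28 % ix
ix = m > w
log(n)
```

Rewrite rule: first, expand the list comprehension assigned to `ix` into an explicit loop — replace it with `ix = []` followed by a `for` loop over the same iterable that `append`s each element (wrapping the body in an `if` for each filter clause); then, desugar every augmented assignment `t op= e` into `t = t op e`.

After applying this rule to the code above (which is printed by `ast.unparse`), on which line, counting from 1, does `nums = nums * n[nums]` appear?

9

Transformed code:
n = nums >= w
ix = []
for weight in m:
    if m > weight:
        ix.append(emit(m) * (nums * w))
for n in nums:
    print(m)
    m = nums * nums
nums = nums * n[nums]
w = 38
m = m - handle(n)
n = n + 28 % ix
ix = m > w
log(n)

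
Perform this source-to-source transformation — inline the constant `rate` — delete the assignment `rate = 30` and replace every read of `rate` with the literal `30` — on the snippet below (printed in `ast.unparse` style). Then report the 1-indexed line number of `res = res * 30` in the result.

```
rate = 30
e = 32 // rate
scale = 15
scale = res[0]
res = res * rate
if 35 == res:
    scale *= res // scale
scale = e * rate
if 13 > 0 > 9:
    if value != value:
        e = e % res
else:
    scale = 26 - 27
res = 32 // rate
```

Transformed code:
e = 32 // 30
scale = 15
scale = res[0]
res = res * 30
if 35 == res:
    scale *= res // scale
scale = e * 30
if 13 > 0 > 9:
    if value != value:
        e = e % res
else:
    scale = 26 - 27
res = 32 // 30

4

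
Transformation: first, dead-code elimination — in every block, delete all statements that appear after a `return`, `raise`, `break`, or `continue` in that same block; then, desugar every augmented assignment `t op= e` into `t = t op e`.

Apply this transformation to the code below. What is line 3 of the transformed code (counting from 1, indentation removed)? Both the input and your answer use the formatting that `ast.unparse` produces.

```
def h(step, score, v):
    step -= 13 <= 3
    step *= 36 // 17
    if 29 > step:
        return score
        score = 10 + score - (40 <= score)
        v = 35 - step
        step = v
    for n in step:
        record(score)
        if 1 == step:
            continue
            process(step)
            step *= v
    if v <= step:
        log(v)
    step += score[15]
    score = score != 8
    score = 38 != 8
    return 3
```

Transformed code:
def h(step, score, v):
    step = step - (13 <= 3)
    step = step * (36 // 17)
    if 29 > step:
        return score
    for n in step:
        record(score)
        if 1 == step:
            continue
    if v <= step:
        log(v)
    step = step + score[15]
    score = score != 8
    score = 38 != 8
    return 3

step = step * (36 // 17)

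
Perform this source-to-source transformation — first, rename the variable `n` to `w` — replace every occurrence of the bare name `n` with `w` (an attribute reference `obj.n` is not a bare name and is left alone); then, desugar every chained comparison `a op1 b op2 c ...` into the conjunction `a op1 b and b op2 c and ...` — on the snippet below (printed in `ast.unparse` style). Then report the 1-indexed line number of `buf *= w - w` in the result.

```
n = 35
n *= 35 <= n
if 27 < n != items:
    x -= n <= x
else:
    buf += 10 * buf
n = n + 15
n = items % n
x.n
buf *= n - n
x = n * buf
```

Transformed code:
w = 35
w *= 35 <= w
if 27 < w and w != items:
    x -= w <= x
else:
    buf += 10 * buf
w = w + 15
w = items % w
x.n
buf *= w - w
x = w * buf

10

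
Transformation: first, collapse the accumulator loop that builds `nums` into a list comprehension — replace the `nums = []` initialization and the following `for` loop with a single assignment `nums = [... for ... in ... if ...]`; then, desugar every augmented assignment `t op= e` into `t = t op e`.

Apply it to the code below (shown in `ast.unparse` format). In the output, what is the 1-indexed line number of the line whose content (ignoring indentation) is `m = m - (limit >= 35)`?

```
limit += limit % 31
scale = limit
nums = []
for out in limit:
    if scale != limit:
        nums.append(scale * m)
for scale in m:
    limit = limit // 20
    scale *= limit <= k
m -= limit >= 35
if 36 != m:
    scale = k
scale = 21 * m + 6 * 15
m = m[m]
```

Transformed code:
limit = limit + limit % 31
scale = limit
nums = [scale * m for out in limit if scale != limit]
for scale in m:
    limit = limit // 20
    scale = scale * (limit <= k)
m = m - (limit >= 35)
if 36 != m:
    scale = k
scale = 21 * m + 6 * 15
m = m[m]

7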